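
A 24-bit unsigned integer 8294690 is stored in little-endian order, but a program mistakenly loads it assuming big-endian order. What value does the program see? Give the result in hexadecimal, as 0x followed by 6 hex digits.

0x22917E

8294690 in 24-bit hexadecimal is 0x7E9122.
Stored little-endian, the bytes at ascending addresses are 22 91 7E.
Read back as big-endian, the last byte is least significant, giving 0x22917E.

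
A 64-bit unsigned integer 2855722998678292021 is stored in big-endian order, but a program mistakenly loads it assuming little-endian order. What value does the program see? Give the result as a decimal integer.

3820779687652663591

2855722998678292021 in 64-bit hexadecimal is 0x27A190EFE1220635.
Stored big-endian, the bytes at ascending addresses are 27 A1 90 EF E1 22 06 35.
Read back as little-endian, the first byte is least significant, giving 0x350622E1EF90A127.
0x350622E1EF90A127 = 3820779687652663591.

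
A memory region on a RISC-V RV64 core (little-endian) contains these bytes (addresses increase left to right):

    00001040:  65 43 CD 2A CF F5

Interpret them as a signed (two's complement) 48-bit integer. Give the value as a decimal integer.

-11204851580059

In little-endian order the low byte comes first in memory.
Reassemble most-significant byte first: F5 CF 2A CD 43 65 → 0xF5CF2ACD4365.
Top bit is set, so as a signed 48-bit value this is 0xF5CF2ACD4365 − 2^48 = -11204851580059.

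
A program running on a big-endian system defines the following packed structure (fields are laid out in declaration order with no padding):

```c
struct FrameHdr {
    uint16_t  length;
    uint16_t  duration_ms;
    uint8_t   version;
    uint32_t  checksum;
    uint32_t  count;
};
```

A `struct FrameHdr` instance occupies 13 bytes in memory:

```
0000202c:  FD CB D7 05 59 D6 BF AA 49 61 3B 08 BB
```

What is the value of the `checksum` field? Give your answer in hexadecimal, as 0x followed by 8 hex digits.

0xD6BFAA49

`checksum` follows `length` (2 B), `duration_ms` (2 B), `version` (1 B), so it starts at offset 2 + 2 + 1 = 5 and occupies 4 bytes.
Bytes at offsets 5..8: D6 BF AA 49.
Big-endian: lowest address holds the most-significant byte.
The bytes are already most-significant first: 0xD6BFAA49.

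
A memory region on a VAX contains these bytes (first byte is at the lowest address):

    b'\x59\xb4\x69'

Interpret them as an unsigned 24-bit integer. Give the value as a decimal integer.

Little-endian stores the least-significant byte at the lowest address.
Reassemble most-significant byte first: 69 B4 59 → 0x69B459.
0x69B459 = 6927449.

6927449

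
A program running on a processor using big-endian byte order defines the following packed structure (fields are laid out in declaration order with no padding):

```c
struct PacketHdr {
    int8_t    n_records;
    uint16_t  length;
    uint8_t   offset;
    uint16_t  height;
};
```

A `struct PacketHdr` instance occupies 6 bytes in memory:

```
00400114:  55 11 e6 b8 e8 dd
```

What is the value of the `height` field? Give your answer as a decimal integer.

59613

`height` follows `n_records` (1 B), `length` (2 B), `offset` (1 B), so it starts at offset 1 + 2 + 1 = 4 and occupies 2 bytes.
Bytes at offsets 4..5: E8 DD.
Big-endian stores the most-significant byte at the lowest address.
The bytes are already most-significant first: 0xE8DD.
0xE8DD = 59613.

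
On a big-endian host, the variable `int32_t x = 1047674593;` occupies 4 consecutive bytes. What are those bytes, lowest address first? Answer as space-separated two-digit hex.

1047674593 in hexadecimal, padded to 32 bits, is 0x3E723EE1.
Split into bytes (most-significant first): 3E 72 3E E1.
Big-endian: lowest address holds the most-significant byte.
So the memory order matches the most-significant-first order: 3E 72 3E E1.

3E 72 3E E1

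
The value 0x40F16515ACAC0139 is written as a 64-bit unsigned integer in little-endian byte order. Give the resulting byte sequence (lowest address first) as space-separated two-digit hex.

39 01 AC AC 15 65 F1 40

Split into bytes (most-significant first): 40 F1 65 15 AC AC 01 39.
In little-endian order the low byte comes first in memory.
So at ascending addresses the bytes are 39 01 AC AC 15 65 F1 40.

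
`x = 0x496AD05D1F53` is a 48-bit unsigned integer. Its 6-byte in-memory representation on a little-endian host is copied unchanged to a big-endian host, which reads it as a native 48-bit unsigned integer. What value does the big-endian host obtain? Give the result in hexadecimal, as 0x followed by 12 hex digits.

Stored little-endian, the bytes at ascending addresses are 53 1F 5D D0 6A 49.
Read back as big-endian, the last byte is least significant, giving 0x531F5DD06A49.

0x531F5DD06A49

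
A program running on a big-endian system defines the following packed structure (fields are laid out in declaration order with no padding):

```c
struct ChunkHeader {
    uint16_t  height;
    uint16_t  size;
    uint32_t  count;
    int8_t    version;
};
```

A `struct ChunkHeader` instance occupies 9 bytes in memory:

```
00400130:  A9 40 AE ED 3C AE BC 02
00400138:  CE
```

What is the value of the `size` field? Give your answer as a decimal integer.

44781

`size` follows `height` (2 bytes), so it starts at byte offset 2 and occupies 2 bytes.
Bytes at offsets 2..3: AE ED.
In big-endian order the high byte comes first in memory.
The bytes are already most-significant first: 0xAEED.
0xAEED = 44781.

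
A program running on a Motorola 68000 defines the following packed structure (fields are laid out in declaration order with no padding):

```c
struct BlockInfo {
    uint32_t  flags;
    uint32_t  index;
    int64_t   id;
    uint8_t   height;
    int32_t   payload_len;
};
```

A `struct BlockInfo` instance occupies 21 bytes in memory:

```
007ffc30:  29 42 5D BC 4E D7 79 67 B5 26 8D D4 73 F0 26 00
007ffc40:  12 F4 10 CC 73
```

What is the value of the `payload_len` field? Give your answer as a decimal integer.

-200225677

`payload_len` follows `flags` (4 B), `index` (4 B), `id` (8 B), `height` (1 B), so it starts at offset 4 + 4 + 8 + 1 = 17 and occupies 4 bytes.
Bytes at offsets 17..20: F4 10 CC 73.
In big-endian order the high byte comes first in memory.
The bytes are already most-significant first: 0xF410CC73.
Top bit is set, so as a signed 32-bit value this is 0xF410CC73 − 2^32 = -200225677.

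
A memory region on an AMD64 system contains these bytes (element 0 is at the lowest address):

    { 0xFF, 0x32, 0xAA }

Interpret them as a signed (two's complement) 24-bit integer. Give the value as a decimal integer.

-5623041

In little-endian order the low byte comes first in memory.
Reassemble most-significant byte first: AA 32 FF → 0xAA32FF.
Top bit is set, so as a signed 24-bit value this is 0xAA32FF − 2^24 = -5623041.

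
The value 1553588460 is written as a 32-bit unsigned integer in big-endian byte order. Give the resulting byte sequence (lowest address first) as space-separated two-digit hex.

5C 99 E0 EC

1553588460 in hexadecimal, padded to 32 bits, is 0x5C99E0EC.
Split into bytes (most-significant first): 5C 99 E0 EC.
Big-endian: lowest address holds the most-significant byte.
So the memory order matches the most-significant-first order: 5C 99 E0 EC.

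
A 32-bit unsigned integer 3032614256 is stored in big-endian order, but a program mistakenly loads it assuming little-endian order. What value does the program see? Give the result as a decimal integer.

1879425716

3032614256 in 32-bit hexadecimal is 0xB4C20570.
Stored big-endian, the bytes at ascending addresses are B4 C2 05 70.
Read back as little-endian, the first byte is least significant, giving 0x7005C2B4.
0x7005C2B4 = 1879425716.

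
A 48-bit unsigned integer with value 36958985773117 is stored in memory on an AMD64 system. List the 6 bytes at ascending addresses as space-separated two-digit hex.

36958985773117 in hexadecimal, padded to 48 bits, is 0x219D2F37E03D.
Split into bytes (most-significant first): 21 9D 2F 37 E0 3D.
Little-endian: lowest address holds the least-significant byte.
So at ascending addresses the bytes are 3D E0 37 2F 9D 21.

3D E0 37 2F 9D 21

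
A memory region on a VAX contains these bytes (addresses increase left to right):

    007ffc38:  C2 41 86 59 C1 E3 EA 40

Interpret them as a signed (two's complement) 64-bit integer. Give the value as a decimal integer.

Little-endian stores the least-significant byte at the lowest address.
Reassemble most-significant byte first: 40 EA E3 C1 59 86 41 C2 → 0x40EAE3C1598641C2.
0x40EAE3C1598641C2 = 4677801582547845570.

4677801582547845570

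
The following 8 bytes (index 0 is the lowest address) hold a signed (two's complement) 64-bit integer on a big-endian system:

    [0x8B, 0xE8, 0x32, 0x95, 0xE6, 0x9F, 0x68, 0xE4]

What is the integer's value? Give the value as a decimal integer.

-8365380688439973660

Big-endian: lowest address holds the most-significant byte.
The bytes are already most-significant first: 0x8BE83295E69F68E4.
Top bit is set, so as a signed 64-bit value this is 0x8BE83295E69F68E4 − 2^64 = -8365380688439973660.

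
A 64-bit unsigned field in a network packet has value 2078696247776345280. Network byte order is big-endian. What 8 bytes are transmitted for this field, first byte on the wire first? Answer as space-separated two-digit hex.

2078696247776345280 in hexadecimal, padded to 64 bits, is 0x1CD9033954A57CC0.
Split into bytes (most-significant first): 1C D9 03 39 54 A5 7C C0.
In big-endian order the high byte comes first in memory.
So the memory order matches the most-significant-first order: 1C D9 03 39 54 A5 7C C0.

1C D9 03 39 54 A5 7C C0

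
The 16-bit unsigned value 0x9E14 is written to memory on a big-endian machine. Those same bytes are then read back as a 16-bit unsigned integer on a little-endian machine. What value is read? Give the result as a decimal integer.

Stored big-endian, the bytes at ascending addresses are 9E 14.
Read back as little-endian, the first byte is least significant, giving 0x149E.
0x149E = 5278.

5278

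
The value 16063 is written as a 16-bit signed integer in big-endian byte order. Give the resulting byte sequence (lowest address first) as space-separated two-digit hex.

16063 in hexadecimal, padded to 16 bits, is 0x3EBF.
Split into bytes (most-significant first): 3E BF.
Big-endian: lowest address holds the most-significant byte.
So the memory order matches the most-significant-first order: 3E BF.

3E BF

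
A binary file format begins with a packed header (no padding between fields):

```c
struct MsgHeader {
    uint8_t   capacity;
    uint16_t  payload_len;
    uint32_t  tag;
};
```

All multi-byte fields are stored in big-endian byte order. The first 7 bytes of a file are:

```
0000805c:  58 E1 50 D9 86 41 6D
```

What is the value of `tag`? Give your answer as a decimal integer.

`tag` follows `capacity` (1 B), `payload_len` (2 B), so it starts at offset 1 + 2 = 3 and occupies 4 bytes.
Bytes at offsets 3..6: D9 86 41 6D.
Big-endian stores the most-significant byte at the lowest address.
The bytes are already most-significant first: 0xD986416D.
0xD986416D = 3649454445.

3649454445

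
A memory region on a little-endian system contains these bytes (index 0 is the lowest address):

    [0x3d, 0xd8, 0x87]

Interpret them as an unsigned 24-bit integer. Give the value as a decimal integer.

8902717

Little-endian: lowest address holds the least-significant byte.
Reassemble most-significant byte first: 87 D8 3D → 0x87D83D.
0x87D83D = 8902717.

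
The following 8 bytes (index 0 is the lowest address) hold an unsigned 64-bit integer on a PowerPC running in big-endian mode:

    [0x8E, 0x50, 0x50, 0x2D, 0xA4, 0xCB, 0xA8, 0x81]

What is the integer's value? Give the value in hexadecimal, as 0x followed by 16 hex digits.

0x8E50502DA4CBA881

Big-endian: lowest address holds the most-significant byte.
The bytes are already most-significant first: 0x8E50502DA4CBA881.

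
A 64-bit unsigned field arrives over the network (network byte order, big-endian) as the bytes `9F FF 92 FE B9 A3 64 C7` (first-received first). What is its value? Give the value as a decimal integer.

Big-endian stores the most-significant byte at the lowest address.
The bytes are already most-significant first: 0x9FFF92FEB9A364C7.
0x9FFF92FEB9A364C7 = 11529095193825600711.

11529095193825600711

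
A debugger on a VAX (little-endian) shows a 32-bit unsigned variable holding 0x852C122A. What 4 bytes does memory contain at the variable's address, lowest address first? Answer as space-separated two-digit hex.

2A 12 2C 85

Split into bytes (most-significant first): 85 2C 12 2A.
Little-endian: lowest address holds the least-significant byte.
So at ascending addresses the bytes are 2A 12 2C 85.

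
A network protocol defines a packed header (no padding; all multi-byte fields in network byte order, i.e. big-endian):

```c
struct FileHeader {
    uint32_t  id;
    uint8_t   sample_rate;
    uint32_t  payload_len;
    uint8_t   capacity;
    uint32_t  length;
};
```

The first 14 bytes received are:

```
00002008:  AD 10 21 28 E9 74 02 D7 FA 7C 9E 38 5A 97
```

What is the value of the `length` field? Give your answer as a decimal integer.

`length` follows `id` (4 B), `sample_rate` (1 B), `payload_len` (4 B), `capacity` (1 B), so it starts at offset 4 + 1 + 4 + 1 = 10 and occupies 4 bytes.
Bytes at offsets 10..13: 9E 38 5A 97.
In big-endian order the high byte comes first in memory.
The bytes are already most-significant first: 0x9E385A97.
0x9E385A97 = 2654493335.

2654493335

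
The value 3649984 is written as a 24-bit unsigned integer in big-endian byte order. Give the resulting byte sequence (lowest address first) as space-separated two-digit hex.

3649984 in hexadecimal, padded to 24 bits, is 0x37B1C0.
Split into bytes (most-significant first): 37 B1 C0.
Big-endian stores the most-significant byte at the lowest address.
So the memory order matches the most-significant-first order: 37 B1 C0.

37 B1 C0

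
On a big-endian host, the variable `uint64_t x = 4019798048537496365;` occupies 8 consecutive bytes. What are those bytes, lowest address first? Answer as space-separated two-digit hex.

37 C9 31 06 FF E2 CB 2D

4019798048537496365 in hexadecimal, padded to 64 bits, is 0x37C93106FFE2CB2D.
Split into bytes (most-significant first): 37 C9 31 06 FF E2 CB 2D.
In big-endian order the high byte comes first in memory.
So the memory order matches the most-significant-first order: 37 C9 31 06 FF E2 CB 2D.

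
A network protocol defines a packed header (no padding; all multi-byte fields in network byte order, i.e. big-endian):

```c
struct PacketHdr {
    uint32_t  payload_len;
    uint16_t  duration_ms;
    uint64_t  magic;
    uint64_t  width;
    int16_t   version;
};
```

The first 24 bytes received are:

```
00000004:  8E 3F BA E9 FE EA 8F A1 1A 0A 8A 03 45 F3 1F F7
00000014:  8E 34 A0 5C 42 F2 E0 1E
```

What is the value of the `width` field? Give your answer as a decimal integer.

2303466091103142642

`width` follows `payload_len` (4 B), `duration_ms` (2 B), `magic` (8 B), so it starts at offset 4 + 2 + 8 = 14 and occupies 8 bytes.
Bytes at offsets 14..21: 1F F7 8E 34 A0 5C 42 F2.
In big-endian order the high byte comes first in memory.
The bytes are already most-significant first: 0x1FF78E34A05C42F2.
0x1FF78E34A05C42F2 = 2303466091103142642.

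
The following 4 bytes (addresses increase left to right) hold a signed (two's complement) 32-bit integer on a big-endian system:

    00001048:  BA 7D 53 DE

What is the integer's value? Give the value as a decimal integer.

Big-endian: lowest address holds the most-significant byte.
The bytes are already most-significant first: 0xBA7D53DE.
Top bit is set, so as a signed 32-bit value this is 0xBA7D53DE − 2^32 = -1166191650.

-1166191650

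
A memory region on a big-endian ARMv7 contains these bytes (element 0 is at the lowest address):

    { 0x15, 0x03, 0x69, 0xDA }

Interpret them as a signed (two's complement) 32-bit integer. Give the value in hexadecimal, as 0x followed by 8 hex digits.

Big-endian stores the most-significant byte at the lowest address.
The bytes are already most-significant first: 0x150369DA.

0x150369DA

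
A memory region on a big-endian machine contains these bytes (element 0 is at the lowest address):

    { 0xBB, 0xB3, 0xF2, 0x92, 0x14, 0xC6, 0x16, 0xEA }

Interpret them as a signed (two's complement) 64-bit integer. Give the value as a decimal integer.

Big-endian stores the most-significant byte at the lowest address.
The bytes are already most-significant first: 0xBBB3F29214C616EA.
Top bit is set, so as a signed 64-bit value this is 0xBBB3F29214C616EA − 2^64 = -4921323258558146838.

-4921323258558146838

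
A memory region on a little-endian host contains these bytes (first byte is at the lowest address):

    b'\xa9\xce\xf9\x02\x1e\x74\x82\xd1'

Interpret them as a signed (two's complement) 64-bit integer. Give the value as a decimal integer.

Little-endian: lowest address holds the least-significant byte.
Reassemble most-significant byte first: D1 82 74 1E 02 F9 CE A9 → 0xD182741E02F9CEA9.
Top bit is set, so as a signed 64-bit value this is 0xD182741E02F9CEA9 − 2^64 = -3349987500562461015.

-3349987500562461015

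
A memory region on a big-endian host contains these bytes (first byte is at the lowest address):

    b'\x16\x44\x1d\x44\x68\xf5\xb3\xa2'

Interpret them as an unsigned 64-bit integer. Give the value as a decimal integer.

Big-endian stores the most-significant byte at the lowest address.
The bytes are already most-significant first: 0x16441D4468F5B3A2.
0x16441D4468F5B3A2 = 1604439546906653602.

1604439546906653602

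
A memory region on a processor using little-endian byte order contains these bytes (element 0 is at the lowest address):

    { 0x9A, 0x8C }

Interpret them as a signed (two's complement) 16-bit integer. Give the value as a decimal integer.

-29542

Little-endian: lowest address holds the least-significant byte.
Reassemble most-significant byte first: 8C 9A → 0x8C9A.
Top bit is set, so as a signed 16-bit value this is 0x8C9A − 2^16 = -29542.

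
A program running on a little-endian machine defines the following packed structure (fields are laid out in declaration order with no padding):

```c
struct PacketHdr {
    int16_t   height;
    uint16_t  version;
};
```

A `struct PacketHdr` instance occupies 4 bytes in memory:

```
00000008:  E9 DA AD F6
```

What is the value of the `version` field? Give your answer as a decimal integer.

`version` follows `height` (2 bytes), so it starts at byte offset 2 and occupies 2 bytes.
Bytes at offsets 2..3: AD F6.
Little-endian stores the least-significant byte at the lowest address.
Reassemble most-significant byte first: F6 AD → 0xF6AD.
0xF6AD = 63149.

63149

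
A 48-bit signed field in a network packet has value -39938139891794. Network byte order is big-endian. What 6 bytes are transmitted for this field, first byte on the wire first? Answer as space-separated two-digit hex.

DB AD 2D 5B D7 AE

Two's complement of -39938139891794 in 48 bits: 39938139891794 = 0x2452D2A42852; invert → 0xDBAD2D5BD7AD; add 1 → 0xDBAD2D5BD7AE.
Split into bytes (most-significant first): DB AD 2D 5B D7 AE.
In big-endian order the high byte comes first in memory.
So the memory order matches the most-significant-first order: DB AD 2D 5B D7 AE.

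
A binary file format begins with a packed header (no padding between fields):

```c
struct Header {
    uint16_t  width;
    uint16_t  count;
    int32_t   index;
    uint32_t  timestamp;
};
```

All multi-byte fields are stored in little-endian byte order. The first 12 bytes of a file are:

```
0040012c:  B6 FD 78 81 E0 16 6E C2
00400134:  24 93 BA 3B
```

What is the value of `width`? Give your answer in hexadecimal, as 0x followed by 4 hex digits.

`width` is the first field, at byte offset 0, occupying 2 bytes.
Bytes at offsets 0..1: B6 FD.
In little-endian order the low byte comes first in memory.
Reassemble most-significant byte first: FD B6 → 0xFDB6.

0xFDB6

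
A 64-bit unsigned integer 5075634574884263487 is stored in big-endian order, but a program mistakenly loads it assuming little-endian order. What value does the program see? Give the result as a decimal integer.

4600051011099717702

5075634574884263487 in 64-bit hexadecimal is 0x467046C105AAD63F.
Stored big-endian, the bytes at ascending addresses are 46 70 46 C1 05 AA D6 3F.
Read back as little-endian, the first byte is least significant, giving 0x3FD6AA05C1467046.
0x3FD6AA05C1467046 = 4600051011099717702.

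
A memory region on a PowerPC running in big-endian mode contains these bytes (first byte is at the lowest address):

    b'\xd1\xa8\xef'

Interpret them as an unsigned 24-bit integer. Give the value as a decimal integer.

Big-endian: lowest address holds the most-significant byte.
The bytes are already most-significant first: 0xD1A8EF.
0xD1A8EF = 13740271.

13740271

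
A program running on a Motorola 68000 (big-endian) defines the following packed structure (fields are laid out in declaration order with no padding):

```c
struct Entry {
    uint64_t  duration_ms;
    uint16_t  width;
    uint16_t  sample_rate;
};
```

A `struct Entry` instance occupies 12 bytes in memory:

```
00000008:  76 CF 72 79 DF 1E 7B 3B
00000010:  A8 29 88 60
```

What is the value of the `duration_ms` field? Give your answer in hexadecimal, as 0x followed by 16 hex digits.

`duration_ms` is the first field, at byte offset 0, occupying 8 bytes.
Bytes at offsets 0..7: 76 CF 72 79 DF 1E 7B 3B.
Big-endian stores the most-significant byte at the lowest address.
The bytes are already most-significant first: 0x76CF7279DF1E7B3B.

0x76CF7279DF1E7B3B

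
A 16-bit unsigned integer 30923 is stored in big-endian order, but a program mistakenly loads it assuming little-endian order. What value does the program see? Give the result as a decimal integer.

30923 in 16-bit hexadecimal is 0x78CB.
Stored big-endian, the bytes at ascending addresses are 78 CB.
Read back as little-endian, the first byte is least significant, giving 0xCB78.
0xCB78 = 52088.

52088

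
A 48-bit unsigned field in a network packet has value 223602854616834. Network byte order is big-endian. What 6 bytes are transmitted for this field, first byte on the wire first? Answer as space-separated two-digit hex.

223602854616834 in hexadecimal, padded to 48 bits, is 0xCB5D98B85F02.
Split into bytes (most-significant first): CB 5D 98 B8 5F 02.
Big-endian: lowest address holds the most-significant byte.
So the memory order matches the most-significant-first order: CB 5D 98 B8 5F 02.

CB 5D 98 B8 5F 02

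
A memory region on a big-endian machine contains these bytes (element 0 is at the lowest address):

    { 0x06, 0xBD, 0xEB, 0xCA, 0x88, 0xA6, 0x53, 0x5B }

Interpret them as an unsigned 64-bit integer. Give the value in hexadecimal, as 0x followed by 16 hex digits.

0x06BDEBCA88A6535B

In big-endian order the high byte comes first in memory.
The bytes are already most-significant first: 0x06BDEBCA88A6535B.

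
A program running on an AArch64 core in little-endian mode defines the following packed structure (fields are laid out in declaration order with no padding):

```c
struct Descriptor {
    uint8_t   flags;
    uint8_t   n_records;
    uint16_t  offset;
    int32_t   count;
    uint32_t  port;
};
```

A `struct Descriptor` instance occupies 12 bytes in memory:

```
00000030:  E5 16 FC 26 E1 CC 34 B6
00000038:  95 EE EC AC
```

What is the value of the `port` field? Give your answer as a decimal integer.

`port` follows `flags` (1 B), `n_records` (1 B), `offset` (2 B), `count` (4 B), so it starts at offset 1 + 1 + 2 + 4 = 8 and occupies 4 bytes.
Bytes at offsets 8..11: 95 EE EC AC.
In little-endian order the low byte comes first in memory.
Reassemble most-significant byte first: AC EC EE 95 → 0xACECEE95.
0xACECEE95 = 2901208725.

2901208725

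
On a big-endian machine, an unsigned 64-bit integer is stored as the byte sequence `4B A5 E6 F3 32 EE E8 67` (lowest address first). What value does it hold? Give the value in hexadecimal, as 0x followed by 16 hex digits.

Big-endian stores the most-significant byte at the lowest address.
The bytes are already most-significant first: 0x4BA5E6F332EEE867.

0x4BA5E6F332EEE867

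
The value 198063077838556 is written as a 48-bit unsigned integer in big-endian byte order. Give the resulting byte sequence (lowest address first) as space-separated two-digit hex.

198063077838556 in hexadecimal, padded to 48 bits, is 0xB4232765CEDC.
Split into bytes (most-significant first): B4 23 27 65 CE DC.
Big-endian: lowest address holds the most-significant byte.
So the memory order matches the most-significant-first order: B4 23 27 65 CE DC.

B4 23 27 65 CE DC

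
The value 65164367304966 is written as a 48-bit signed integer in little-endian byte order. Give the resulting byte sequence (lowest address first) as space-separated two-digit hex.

06 19 F7 42 44 3B

65164367304966 in hexadecimal, padded to 48 bits, is 0x3B4442F71906.
Split into bytes (most-significant first): 3B 44 42 F7 19 06.
In little-endian order the low byte comes first in memory.
So at ascending addresses the bytes are 06 19 F7 42 44 3B.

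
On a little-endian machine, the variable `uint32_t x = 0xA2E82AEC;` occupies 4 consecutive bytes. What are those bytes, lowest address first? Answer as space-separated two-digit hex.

Split into bytes (most-significant first): A2 E8 2A EC.
In little-endian order the low byte comes first in memory.
So at ascending addresses the bytes are EC 2A E8 A2.

EC 2A E8 A2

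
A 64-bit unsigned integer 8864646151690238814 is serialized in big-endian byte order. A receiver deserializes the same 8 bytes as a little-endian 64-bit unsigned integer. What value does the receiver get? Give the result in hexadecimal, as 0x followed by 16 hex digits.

0x5EBB0743B58C057B

8864646151690238814 in 64-bit hexadecimal is 0x7B058CB54307BB5E.
Stored big-endian, the bytes at ascending addresses are 7B 05 8C B5 43 07 BB 5E.
Read back as little-endian, the first byte is least significant, giving 0x5EBB0743B58C057B.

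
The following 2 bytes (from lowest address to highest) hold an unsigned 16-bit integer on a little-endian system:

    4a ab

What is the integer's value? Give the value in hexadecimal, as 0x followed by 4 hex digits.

0xAB4A

Little-endian stores the least-significant byte at the lowest address.
Reassemble most-significant byte first: AB 4A → 0xAB4A.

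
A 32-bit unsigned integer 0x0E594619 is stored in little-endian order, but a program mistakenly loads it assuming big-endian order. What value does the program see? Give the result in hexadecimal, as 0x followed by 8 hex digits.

0x1946590E

Stored little-endian, the bytes at ascending addresses are 19 46 59 0E.
Read back as big-endian, the last byte is least significant, giving 0x1946590E.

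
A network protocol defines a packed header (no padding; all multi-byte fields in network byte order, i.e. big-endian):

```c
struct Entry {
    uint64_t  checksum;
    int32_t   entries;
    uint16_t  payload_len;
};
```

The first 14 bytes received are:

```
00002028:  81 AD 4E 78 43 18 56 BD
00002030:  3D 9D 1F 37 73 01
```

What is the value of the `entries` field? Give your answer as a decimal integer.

1033707319

`entries` follows `checksum` (8 bytes), so it starts at byte offset 8 and occupies 4 bytes.
Bytes at offsets 8..11: 3D 9D 1F 37.
Big-endian stores the most-significant byte at the lowest address.
The bytes are already most-significant first: 0x3D9D1F37.
0x3D9D1F37 = 1033707319.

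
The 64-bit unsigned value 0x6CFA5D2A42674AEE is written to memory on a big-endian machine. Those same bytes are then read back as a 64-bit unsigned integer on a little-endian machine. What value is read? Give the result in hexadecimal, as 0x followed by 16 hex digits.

0xEE4A67422A5DFA6C

Stored big-endian, the bytes at ascending addresses are 6C FA 5D 2A 42 67 4A EE.
Read back as little-endian, the first byte is least significant, giving 0xEE4A67422A5DFA6C.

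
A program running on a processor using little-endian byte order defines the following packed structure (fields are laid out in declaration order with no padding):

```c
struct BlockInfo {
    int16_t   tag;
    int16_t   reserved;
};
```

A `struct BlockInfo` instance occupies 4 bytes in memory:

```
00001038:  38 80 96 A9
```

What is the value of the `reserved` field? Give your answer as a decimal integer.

-22122

`reserved` follows `tag` (2 bytes), so it starts at byte offset 2 and occupies 2 bytes.
Bytes at offsets 2..3: 96 A9.
Little-endian stores the least-significant byte at the lowest address.
Reassemble most-significant byte first: A9 96 → 0xA996.
Top bit is set, so as a signed 16-bit value this is 0xA996 − 2^16 = -22122.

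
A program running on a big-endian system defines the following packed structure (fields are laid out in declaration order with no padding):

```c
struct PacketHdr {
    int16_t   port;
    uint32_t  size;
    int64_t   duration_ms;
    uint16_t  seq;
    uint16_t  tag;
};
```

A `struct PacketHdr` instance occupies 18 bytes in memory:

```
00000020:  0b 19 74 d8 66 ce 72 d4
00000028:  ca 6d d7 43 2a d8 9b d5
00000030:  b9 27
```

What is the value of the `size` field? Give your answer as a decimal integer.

`size` follows `port` (2 bytes), so it starts at byte offset 2 and occupies 4 bytes.
Bytes at offsets 2..5: 74 D8 66 CE.
In big-endian order the high byte comes first in memory.
The bytes are already most-significant first: 0x74D866CE.
0x74D866CE = 1960339150.

1960339150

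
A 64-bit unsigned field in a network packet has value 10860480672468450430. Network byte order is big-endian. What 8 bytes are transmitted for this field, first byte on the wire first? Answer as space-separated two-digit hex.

10860480672468450430 in hexadecimal, padded to 64 bits, is 0x96B82DA15C7A3C7E.
Split into bytes (most-significant first): 96 B8 2D A1 5C 7A 3C 7E.
Big-endian stores the most-significant byte at the lowest address.
So the memory order matches the most-significant-first order: 96 B8 2D A1 5C 7A 3C 7E.

96 B8 2D A1 5C 7A 3C 7E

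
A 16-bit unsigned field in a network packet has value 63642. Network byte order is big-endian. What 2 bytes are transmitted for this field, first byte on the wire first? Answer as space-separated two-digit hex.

63642 in hexadecimal, padded to 16 bits, is 0xF89A.
Split into bytes (most-significant first): F8 9A.
Big-endian stores the most-significant byte at the lowest address.
So the memory order matches the most-significant-first order: F8 9A.

F8 9A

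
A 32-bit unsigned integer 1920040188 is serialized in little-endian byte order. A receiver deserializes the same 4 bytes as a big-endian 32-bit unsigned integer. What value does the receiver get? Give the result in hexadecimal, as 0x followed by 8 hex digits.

0xFC7C7172

1920040188 in 32-bit hexadecimal is 0x72717CFC.
Stored little-endian, the bytes at ascending addresses are FC 7C 71 72.
Read back as big-endian, the last byte is least significant, giving 0xFC7C7172.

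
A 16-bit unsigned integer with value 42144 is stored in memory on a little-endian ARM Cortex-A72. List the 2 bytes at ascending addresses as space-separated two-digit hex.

A0 A4

42144 in hexadecimal, padded to 16 bits, is 0xA4A0.
Split into bytes (most-significant first): A4 A0.
Little-endian stores the least-significant byte at the lowest address.
So at ascending addresses the bytes are A0 A4.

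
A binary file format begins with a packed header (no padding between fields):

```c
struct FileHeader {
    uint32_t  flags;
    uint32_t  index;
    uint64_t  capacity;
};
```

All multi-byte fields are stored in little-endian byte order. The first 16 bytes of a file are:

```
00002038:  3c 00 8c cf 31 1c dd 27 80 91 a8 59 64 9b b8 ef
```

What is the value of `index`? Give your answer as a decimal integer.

`index` follows `flags` (4 bytes), so it starts at byte offset 4 and occupies 4 bytes.
Bytes at offsets 4..7: 31 1C DD 27.
Little-endian stores the least-significant byte at the lowest address.
Reassemble most-significant byte first: 27 DD 1C 31 → 0x27DD1C31.
0x27DD1C31 = 668802097.

668802097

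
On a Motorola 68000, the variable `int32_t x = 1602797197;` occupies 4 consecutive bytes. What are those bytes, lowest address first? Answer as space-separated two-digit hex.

1602797197 in hexadecimal, padded to 32 bits, is 0x5F88BE8D.
Split into bytes (most-significant first): 5F 88 BE 8D.
Big-endian: lowest address holds the most-significant byte.
So the memory order matches the most-significant-first order: 5F 88 BE 8D.

5F 88 BE 8D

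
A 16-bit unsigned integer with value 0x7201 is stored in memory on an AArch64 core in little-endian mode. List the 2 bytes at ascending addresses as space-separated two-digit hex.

Split into bytes (most-significant first): 72 01.
In little-endian order the low byte comes first in memory.
So at ascending addresses the bytes are 01 72.

01 72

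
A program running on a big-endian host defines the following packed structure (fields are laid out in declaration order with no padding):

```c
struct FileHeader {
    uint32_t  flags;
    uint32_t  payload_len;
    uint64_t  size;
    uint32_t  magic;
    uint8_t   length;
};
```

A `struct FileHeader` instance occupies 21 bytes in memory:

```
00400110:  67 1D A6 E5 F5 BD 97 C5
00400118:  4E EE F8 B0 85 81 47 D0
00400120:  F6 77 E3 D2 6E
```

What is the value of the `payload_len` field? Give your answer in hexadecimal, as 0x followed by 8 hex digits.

0xF5BD97C5

`payload_len` follows `flags` (4 bytes), so it starts at byte offset 4 and occupies 4 bytes.
Bytes at offsets 4..7: F5 BD 97 C5.
Big-endian stores the most-significant byte at the lowest address.
The bytes are already most-significant first: 0xF5BD97C5.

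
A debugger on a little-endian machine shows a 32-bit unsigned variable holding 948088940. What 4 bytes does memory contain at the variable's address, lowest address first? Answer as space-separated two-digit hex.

6C B0 82 38

948088940 in hexadecimal, padded to 32 bits, is 0x3882B06C.
Split into bytes (most-significant first): 38 82 B0 6C.
Little-endian stores the least-significant byte at the lowest address.
So at ascending addresses the bytes are 6C B0 82 38.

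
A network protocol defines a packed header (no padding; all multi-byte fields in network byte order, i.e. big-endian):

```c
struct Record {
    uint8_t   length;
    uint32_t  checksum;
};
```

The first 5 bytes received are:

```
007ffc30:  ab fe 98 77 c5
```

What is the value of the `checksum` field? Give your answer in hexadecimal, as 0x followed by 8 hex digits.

`checksum` follows `length` (1 byte), so it starts at byte offset 1 and occupies 4 bytes.
Bytes at offsets 1..4: FE 98 77 C5.
In big-endian order the high byte comes first in memory.
The bytes are already most-significant first: 0xFE9877C5.

0xFE9877C5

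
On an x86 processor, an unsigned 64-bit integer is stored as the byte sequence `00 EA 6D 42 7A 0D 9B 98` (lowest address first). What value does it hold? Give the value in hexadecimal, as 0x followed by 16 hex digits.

0x989B0D7A426DEA00

Little-endian stores the least-significant byte at the lowest address.
Reassemble most-significant byte first: 98 9B 0D 7A 42 6D EA 00 → 0x989B0D7A426DEA00.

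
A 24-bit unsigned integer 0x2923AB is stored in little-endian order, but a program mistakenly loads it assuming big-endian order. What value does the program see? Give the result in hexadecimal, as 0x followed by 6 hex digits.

0xAB2329

Stored little-endian, the bytes at ascending addresses are AB 23 29.
Read back as big-endian, the last byte is least significant, giving 0xAB2329.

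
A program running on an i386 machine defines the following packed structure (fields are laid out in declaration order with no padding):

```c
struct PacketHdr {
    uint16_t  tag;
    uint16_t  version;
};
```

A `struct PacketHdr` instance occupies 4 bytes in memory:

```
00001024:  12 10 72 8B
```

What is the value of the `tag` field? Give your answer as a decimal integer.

4114

`tag` is the first field, at byte offset 0, occupying 2 bytes.
Bytes at offsets 0..1: 12 10.
In little-endian order the low byte comes first in memory.
Reassemble most-significant byte first: 10 12 → 0x1012.
0x1012 = 4114.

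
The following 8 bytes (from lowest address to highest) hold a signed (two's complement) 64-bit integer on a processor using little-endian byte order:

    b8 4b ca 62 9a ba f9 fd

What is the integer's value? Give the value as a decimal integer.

Little-endian: lowest address holds the least-significant byte.
Reassemble most-significant byte first: FD F9 BA 9A 62 CA 4B B8 → 0xFDF9BA9A62CA4BB8.
Top bit is set, so as a signed 64-bit value this is 0xFDF9BA9A62CA4BB8 − 2^64 = -145880340667675720.

-145880340667675720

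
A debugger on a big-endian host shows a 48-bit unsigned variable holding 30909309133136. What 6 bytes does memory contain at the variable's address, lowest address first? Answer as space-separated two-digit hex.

30909309133136 in hexadecimal, padded to 48 bits, is 0x1C1CA2642150.
Split into bytes (most-significant first): 1C 1C A2 64 21 50.
Big-endian stores the most-significant byte at the lowest address.
So the memory order matches the most-significant-first order: 1C 1C A2 64 21 50.

1C 1C A2 64 21 50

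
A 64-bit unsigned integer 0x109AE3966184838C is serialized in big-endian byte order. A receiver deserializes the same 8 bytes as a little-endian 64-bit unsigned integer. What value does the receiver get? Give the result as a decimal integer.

Stored big-endian, the bytes at ascending addresses are 10 9A E3 96 61 84 83 8C.
Read back as little-endian, the first byte is least significant, giving 0x8C83846196E39A10.
0x8C83846196E39A10 = 10125081941937199632.

10125081941937199632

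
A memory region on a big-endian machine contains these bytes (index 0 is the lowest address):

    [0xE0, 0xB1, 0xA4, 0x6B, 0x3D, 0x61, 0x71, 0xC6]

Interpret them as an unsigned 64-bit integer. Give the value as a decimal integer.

16190902915871896006

Big-endian: lowest address holds the most-significant byte.
The bytes are already most-significant first: 0xE0B1A46B3D6171C6.
0xE0B1A46B3D6171C6 = 16190902915871896006.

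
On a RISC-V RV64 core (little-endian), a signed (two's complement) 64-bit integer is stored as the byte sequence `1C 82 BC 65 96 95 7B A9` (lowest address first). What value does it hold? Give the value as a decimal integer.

Little-endian stores the least-significant byte at the lowest address.
Reassemble most-significant byte first: A9 7B 95 96 65 BC 82 1C → 0xA97B959665BC821C.
Top bit is set, so as a signed 64-bit value this is 0xA97B959665BC821C − 2^64 = -6234224785979833828.

-6234224785979833828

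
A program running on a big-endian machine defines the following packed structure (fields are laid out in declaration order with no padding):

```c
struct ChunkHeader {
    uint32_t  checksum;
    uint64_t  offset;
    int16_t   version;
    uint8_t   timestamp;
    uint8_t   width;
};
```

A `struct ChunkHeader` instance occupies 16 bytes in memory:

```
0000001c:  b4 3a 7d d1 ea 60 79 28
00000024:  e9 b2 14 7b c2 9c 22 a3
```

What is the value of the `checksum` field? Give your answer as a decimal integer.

3023732177

`checksum` is the first field, at byte offset 0, occupying 4 bytes.
Bytes at offsets 0..3: B4 3A 7D D1.
In big-endian order the high byte comes first in memory.
The bytes are already most-significant first: 0xB43A7DD1.
0xB43A7DD1 = 3023732177.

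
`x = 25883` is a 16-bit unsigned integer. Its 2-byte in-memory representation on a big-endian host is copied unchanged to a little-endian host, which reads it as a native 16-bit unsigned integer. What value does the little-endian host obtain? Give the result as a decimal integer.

7013

25883 in 16-bit hexadecimal is 0x651B.
Stored big-endian, the bytes at ascending addresses are 65 1B.
Read back as little-endian, the first byte is least significant, giving 0x1B65.
0x1B65 = 7013.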